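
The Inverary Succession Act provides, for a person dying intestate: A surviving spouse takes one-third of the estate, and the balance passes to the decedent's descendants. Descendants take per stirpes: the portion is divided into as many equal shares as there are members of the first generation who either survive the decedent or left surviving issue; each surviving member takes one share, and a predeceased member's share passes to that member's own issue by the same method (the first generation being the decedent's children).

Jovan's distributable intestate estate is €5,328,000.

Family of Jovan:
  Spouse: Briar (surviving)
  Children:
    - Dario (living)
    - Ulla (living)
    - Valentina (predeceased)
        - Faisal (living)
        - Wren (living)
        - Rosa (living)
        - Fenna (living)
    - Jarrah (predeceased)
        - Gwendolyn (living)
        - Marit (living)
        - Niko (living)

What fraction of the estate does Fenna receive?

Briar takes one-third of €5,328,000 = €1,776,000. The remaining €3,552,000 passes to the descendants.
The descendants' portion (€3,552,000) is divided into 4 shares of €888,000: Dario and Ulla each take €888,000; Valentina's €888,000 share passes to Valentina's issue; Jarrah's €888,000 share passes to Jarrah's issue.
Valentina's share (€888,000) is divided into 4 shares of €222,000: Faisal, Wren, Rosa, and Fenna each take €222,000.
Jarrah's share (€888,000) is divided into 3 shares of €296,000: Gwendolyn, Marit, and Niko each take €296,000.

Fenna receives 1/24 of the estate.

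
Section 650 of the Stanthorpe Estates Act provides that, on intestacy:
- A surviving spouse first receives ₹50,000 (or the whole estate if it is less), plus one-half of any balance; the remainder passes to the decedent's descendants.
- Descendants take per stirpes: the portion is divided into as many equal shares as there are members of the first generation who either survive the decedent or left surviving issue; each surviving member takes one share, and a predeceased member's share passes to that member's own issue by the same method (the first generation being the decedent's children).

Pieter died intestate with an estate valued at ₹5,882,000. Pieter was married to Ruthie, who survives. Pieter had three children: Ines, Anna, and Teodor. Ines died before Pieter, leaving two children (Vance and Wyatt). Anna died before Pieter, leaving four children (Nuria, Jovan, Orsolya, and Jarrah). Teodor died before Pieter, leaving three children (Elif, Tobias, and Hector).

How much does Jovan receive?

Ruthie first takes ₹50,000, leaving a balance of ₹5,832,000. Ruthie then takes one-half of the balance (₹2,916,000), for a total of ₹2,966,000. The remaining ₹2,916,000 passes to the descendants.
The descendants' portion (₹2,916,000) is divided into 3 shares of ₹972,000: Ines's ₹972,000 share passes to Ines's issue; Anna's ₹972,000 share passes to Anna's issue; Teodor's ₹972,000 share passes to Teodor's issue.
Ines's share (₹972,000) is divided into 2 shares of ₹486,000: Vance and Wyatt each take ₹486,000.
Anna's share (₹972,000) is divided into 4 shares of ₹243,000: Nuria, Jovan, Orsolya, and Jarrah each take ₹243,000.
Teodor's share (₹972,000) is divided into 3 shares of ₹324,000: Elif, Tobias, and Hector each take ₹324,000.

Jovan receives ₹243,000.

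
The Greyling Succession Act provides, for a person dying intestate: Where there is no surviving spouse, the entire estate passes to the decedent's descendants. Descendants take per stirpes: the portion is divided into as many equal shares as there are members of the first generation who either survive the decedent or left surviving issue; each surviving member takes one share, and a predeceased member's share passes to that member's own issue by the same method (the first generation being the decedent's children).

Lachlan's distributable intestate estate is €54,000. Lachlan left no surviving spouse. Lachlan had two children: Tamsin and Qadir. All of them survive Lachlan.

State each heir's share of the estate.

Tamsin: €27,000; Qadir: €27,000

The entire €54,000 passes to the descendants.
That amount (€54,000) is divided into 2 shares of €27,000: Tamsin and Qadir each take €27,000.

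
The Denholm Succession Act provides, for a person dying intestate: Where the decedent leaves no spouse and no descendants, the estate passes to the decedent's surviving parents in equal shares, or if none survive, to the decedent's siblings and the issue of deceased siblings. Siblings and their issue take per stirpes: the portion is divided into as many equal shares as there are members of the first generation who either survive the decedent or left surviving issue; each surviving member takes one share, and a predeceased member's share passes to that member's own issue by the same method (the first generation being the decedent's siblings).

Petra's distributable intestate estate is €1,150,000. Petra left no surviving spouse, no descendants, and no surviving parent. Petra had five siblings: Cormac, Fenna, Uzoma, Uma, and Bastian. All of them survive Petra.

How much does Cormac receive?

Cormac receives €230,000.

The entire €1,150,000 passes to the siblings and their issue.
That amount (€1,150,000) is divided into 5 shares of €230,000: Cormac, Fenna, Uzoma, Uma, and Bastian each take €230,000.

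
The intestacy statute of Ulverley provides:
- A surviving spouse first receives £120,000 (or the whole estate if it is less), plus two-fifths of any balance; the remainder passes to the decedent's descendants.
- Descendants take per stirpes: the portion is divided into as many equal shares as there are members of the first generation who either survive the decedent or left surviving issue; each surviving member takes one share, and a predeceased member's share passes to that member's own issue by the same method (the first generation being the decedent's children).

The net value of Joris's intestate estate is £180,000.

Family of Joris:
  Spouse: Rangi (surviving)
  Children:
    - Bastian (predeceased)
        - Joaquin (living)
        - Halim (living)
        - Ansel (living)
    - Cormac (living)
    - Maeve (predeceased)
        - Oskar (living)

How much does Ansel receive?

Rangi first takes £120,000, leaving a balance of £60,000. Rangi then takes two-fifths of the balance (£24,000), for a total of £144,000. The remaining £36,000 passes to the descendants.
The descendants' portion (£36,000) is divided into 3 shares of £12,000: Cormac takes £12,000; Bastian's £12,000 share passes to Bastian's issue; Maeve's £12,000 share passes to Maeve's issue.
Bastian's share (£12,000) is divided into 3 shares of £4,000: Joaquin, Halim, and Ansel each take £4,000.
Maeve's share (£12,000) passes entirely to Oskar.

Ansel receives £4,000.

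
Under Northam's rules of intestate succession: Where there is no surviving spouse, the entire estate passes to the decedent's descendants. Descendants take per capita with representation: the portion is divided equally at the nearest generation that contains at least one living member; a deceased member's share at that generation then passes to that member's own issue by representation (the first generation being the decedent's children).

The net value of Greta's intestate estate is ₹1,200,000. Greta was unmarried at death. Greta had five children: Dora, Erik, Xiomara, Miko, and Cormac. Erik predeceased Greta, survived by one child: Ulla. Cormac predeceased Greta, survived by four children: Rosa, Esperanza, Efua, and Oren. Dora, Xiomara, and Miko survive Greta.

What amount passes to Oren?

Oren receives ₹60,000.

The entire ₹1,200,000 passes to the descendants.
That amount (₹1,200,000) is divided into 5 shares of ₹240,000: Dora, Xiomara, and Miko each take ₹240,000; Erik's ₹240,000 share passes to Erik's issue; Cormac's ₹240,000 share passes to Cormac's issue.
Erik's share (₹240,000) passes entirely to Ulla.
Cormac's share (₹240,000) is divided into 4 shares of ₹60,000: Rosa, Esperanza, Efua, and Oren each take ₹60,000.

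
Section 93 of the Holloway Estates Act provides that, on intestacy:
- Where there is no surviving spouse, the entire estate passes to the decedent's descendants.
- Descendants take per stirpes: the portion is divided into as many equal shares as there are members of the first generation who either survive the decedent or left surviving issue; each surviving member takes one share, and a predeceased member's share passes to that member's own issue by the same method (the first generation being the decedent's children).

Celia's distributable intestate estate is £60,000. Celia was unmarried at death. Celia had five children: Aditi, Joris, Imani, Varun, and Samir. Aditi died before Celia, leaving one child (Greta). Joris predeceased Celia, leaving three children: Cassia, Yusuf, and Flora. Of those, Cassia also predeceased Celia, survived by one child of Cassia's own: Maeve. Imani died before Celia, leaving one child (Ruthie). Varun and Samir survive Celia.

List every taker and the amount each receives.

Greta: £12,000; Maeve: £4,000; Yusuf: £4,000; Flora: £4,000; Ruthie: £12,000; Varun: £12,000; Samir: £12,000

The entire £60,000 passes to the descendants.
That amount (£60,000) is divided into 5 shares of £12,000: Varun and Samir each take £12,000; Aditi's £12,000 share passes to Aditi's issue; Joris's £12,000 share passes to Joris's issue; Imani's £12,000 share passes to Imani's issue.
Aditi's share (£12,000) passes entirely to Greta.
Joris's share (£12,000) is divided into 3 shares of £4,000: Yusuf and Flora each take £4,000; Cassia's £4,000 share passes to Cassia's issue.
Cassia's share (£4,000) passes entirely to Maeve.
Imani's share (£12,000) passes entirely to Ruthie.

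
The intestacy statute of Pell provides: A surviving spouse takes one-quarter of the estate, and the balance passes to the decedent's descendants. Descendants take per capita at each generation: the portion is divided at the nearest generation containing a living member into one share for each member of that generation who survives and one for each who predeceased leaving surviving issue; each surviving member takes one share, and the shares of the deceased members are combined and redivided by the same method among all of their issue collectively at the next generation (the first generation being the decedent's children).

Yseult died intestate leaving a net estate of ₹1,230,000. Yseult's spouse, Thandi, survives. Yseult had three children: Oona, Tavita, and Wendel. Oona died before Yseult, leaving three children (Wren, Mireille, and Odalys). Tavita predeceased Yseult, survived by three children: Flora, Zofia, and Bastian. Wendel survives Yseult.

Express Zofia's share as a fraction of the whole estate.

Zofia receives 1/12 of the estate.

Thandi takes one-quarter of ₹1,230,000 = ₹307,500. The remaining ₹922,500 passes to the descendants.
The descendants' portion (₹922,500) is divided at the children's generation into 3 shares of ₹307,500. Wendel takes ₹307,500. The 2 shares of the deceased (Oona and Tavita) are combined into a pool of ₹615,000.
That pool (₹615,000) is divided at the grandchildren's generation equally among Wren, Mireille, Odalys, Flora, Zofia, and Bastian: ₹102,500 each.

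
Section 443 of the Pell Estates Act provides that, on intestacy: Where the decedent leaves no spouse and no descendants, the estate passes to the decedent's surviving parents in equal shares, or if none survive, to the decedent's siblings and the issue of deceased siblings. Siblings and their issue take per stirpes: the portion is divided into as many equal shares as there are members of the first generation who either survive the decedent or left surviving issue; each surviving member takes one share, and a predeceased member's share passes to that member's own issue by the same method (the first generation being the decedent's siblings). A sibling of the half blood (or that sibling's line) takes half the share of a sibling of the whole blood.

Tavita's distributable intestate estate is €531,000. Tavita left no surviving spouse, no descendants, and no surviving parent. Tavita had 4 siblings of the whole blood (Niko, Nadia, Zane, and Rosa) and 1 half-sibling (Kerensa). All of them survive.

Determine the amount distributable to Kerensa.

The entire €531,000 passes to the siblings and their issue.
Counting each half-blood sibling's line as half a unit, there are 9/2 units in €531,000, so one unit is €118,000. Whole-blood lines (Niko, Nadia, Zane, and Rosa) take €118,000 each; half-blood lines (Kerensa) take €59,000 each.

Kerensa receives €59,000.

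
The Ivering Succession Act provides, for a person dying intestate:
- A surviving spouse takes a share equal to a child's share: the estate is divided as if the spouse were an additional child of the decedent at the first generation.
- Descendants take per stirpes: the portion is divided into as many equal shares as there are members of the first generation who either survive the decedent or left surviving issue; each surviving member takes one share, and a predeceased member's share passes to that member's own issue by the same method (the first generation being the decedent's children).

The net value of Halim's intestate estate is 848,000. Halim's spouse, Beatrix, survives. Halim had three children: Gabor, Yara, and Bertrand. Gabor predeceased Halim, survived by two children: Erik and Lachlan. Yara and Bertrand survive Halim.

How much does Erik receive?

Erik receives 106,000.

The spouse counts as an additional share at the children's level, so there are 4 primary shares of 212,000. Beatrix takes one such share (212,000).
The children's combined portion (636,000) is divided into 3 shares of 212,000: Yara and Bertrand each take 212,000; Gabor's 212,000 share passes to Gabor's issue.
Gabor's share (212,000) is divided into 2 shares of 106,000: Erik and Lachlan each take 106,000.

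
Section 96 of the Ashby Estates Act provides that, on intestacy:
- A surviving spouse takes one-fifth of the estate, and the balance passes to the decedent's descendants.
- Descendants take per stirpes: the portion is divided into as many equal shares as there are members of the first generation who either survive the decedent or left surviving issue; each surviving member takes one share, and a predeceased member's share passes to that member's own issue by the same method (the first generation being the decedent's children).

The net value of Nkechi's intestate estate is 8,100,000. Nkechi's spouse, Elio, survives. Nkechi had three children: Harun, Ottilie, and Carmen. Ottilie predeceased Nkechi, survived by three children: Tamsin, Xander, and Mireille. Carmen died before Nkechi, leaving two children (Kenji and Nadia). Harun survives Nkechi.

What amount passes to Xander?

Elio takes one-fifth of 8,100,000 = 1,620,000. The remaining 6,480,000 passes to the descendants.
The descendants' portion (6,480,000) is divided into 3 shares of 2,160,000: Harun takes 2,160,000; Ottilie's 2,160,000 share passes to Ottilie's issue; Carmen's 2,160,000 share passes to Carmen's issue.
Ottilie's share (2,160,000) is divided into 3 shares of 720,000: Tamsin, Xander, and Mireille each take 720,000.
Carmen's share (2,160,000) is divided into 2 shares of 1,080,000: Kenji and Nadia each take 1,080,000.

Xander receives 720,000.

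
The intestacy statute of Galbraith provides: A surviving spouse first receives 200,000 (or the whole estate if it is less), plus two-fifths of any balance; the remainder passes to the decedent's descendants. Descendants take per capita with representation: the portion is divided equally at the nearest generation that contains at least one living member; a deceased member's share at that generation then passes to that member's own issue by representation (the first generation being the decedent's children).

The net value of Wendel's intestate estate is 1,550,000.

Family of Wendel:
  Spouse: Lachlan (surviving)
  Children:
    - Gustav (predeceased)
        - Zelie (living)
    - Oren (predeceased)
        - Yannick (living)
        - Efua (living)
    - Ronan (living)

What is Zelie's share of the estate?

Lachlan first takes 200,000, leaving a balance of 1,350,000. Lachlan then takes two-fifths of the balance (540,000), for a total of 740,000. The remaining 810,000 passes to the descendants.
The descendants' portion (810,000) is divided into 3 shares of 270,000: Ronan takes 270,000; Gustav's 270,000 share passes to Gustav's issue; Oren's 270,000 share passes to Oren's issue.
Gustav's share (270,000) passes entirely to Zelie.
Oren's share (270,000) is divided into 2 shares of 135,000: Yannick and Efua each take 135,000.

Zelie receives 270,000.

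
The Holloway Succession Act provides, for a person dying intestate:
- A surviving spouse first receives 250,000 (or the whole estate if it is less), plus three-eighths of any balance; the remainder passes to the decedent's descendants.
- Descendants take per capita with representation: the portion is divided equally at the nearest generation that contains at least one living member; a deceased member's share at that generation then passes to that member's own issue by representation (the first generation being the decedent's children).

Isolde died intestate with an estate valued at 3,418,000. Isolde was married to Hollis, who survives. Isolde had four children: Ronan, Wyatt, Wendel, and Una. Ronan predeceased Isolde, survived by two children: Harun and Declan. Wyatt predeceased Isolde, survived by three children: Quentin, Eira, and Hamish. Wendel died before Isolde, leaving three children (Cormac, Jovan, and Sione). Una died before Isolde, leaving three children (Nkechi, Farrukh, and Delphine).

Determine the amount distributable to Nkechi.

Hollis first takes 250,000, leaving a balance of 3,168,000. Hollis then takes three-eighths of the balance (1,188,000), for a total of 1,438,000. The remaining 1,980,000 passes to the descendants.
No child survives, so the initial division is made at the grandchildren's generation.
The descendants' portion (1,980,000) is divided into 11 shares of 180,000: Harun, Declan, Quentin, Eira, Hamish, Cormac, Jovan, Sione, Nkechi, Farrukh, and Delphine each take 180,000.

Nkechi receives 180,000.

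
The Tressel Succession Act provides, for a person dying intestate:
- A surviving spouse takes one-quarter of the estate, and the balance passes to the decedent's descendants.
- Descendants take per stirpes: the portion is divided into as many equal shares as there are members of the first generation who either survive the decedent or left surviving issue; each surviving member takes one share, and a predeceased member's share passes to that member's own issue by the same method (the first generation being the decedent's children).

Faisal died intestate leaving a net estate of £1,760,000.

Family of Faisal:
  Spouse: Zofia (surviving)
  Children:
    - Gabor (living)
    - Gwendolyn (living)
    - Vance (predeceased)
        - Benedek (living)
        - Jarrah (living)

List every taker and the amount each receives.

Zofia takes one-quarter of £1,760,000 = £440,000. The remaining £1,320,000 passes to the descendants.
The descendants' portion (£1,320,000) is divided into 3 shares of £440,000: Gabor and Gwendolyn each take £440,000; Vance's £440,000 share passes to Vance's issue.
Vance's share (£440,000) is divided into 2 shares of £220,000: Benedek and Jarrah each take £220,000.

Zofia: £440,000; Gabor: £440,000; Gwendolyn: £440,000; Benedek: £220,000; Jarrah: £220,000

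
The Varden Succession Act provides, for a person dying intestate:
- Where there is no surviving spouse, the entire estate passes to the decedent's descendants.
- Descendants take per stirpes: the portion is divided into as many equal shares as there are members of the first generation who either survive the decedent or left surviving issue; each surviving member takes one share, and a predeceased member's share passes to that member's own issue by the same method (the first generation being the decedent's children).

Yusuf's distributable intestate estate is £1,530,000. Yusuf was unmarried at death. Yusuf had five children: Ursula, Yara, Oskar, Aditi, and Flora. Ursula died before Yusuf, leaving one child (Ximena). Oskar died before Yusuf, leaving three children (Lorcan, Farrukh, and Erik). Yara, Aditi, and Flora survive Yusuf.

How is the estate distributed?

Ximena: £306,000; Yara: £306,000; Lorcan: £102,000; Farrukh: £102,000; Erik: £102,000; Aditi: £306,000; Flora: £306,000

The entire £1,530,000 passes to the descendants.
That amount (£1,530,000) is divided into 5 shares of £306,000: Yara, Aditi, and Flora each take £306,000; Ursula's £306,000 share passes to Ursula's issue; Oskar's £306,000 share passes to Oskar's issue.
Ursula's share (£306,000) passes entirely to Ximena.
Oskar's share (£306,000) is divided into 3 shares of £102,000: Lorcan, Farrukh, and Erik each take £102,000.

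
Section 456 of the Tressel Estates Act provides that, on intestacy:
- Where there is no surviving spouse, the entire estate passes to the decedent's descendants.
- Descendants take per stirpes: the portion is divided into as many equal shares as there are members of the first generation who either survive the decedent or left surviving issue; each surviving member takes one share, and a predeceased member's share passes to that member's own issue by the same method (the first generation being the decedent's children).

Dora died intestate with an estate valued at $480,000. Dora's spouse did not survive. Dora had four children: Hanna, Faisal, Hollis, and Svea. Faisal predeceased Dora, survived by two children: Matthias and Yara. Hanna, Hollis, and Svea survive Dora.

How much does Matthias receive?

Matthias receives $60,000.

The entire $480,000 passes to the descendants.
That amount ($480,000) is divided into 4 shares of $120,000: Hanna, Hollis, and Svea each take $120,000; Faisal's $120,000 share passes to Faisal's issue.
Faisal's share ($120,000) is divided into 2 shares of $60,000: Matthias and Yara each take $60,000.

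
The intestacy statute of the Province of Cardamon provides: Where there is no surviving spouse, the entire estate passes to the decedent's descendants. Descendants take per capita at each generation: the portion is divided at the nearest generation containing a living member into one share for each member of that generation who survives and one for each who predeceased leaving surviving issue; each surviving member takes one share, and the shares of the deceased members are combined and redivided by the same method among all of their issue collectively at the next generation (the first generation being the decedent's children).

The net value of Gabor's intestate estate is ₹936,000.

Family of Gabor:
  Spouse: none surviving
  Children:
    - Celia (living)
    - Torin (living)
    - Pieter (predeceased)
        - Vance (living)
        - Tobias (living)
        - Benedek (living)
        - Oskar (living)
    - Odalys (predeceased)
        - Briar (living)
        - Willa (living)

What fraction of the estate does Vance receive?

The entire ₹936,000 passes to the descendants.
That amount (₹936,000) is divided at the children's generation into 4 shares of ₹234,000. Celia and Torin each take ₹234,000. The 2 shares of the deceased (Pieter and Odalys) are combined into a pool of ₹468,000.
That pool (₹468,000) is divided at the grandchildren's generation equally among Vance, Tobias, Benedek, Oskar, Briar, and Willa: ₹78,000 each.

Vance receives 1/12 of the estate.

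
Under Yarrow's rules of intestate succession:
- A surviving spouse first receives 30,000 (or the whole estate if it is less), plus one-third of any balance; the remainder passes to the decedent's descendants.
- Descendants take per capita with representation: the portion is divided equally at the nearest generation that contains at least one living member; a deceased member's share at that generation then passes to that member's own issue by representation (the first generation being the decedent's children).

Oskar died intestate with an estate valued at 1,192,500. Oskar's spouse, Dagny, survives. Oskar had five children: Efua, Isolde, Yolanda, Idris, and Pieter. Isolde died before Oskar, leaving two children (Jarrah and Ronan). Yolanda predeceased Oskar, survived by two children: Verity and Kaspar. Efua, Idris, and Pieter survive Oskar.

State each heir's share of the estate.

Dagny first takes 30,000, leaving a balance of 1,162,500. Dagny then takes one-third of the balance (387,500), for a total of 417,500. The remaining 775,000 passes to the descendants.
The descendants' portion (775,000) is divided into 5 shares of 155,000: Efua, Idris, and Pieter each take 155,000; Isolde's 155,000 share passes to Isolde's issue; Yolanda's 155,000 share passes to Yolanda's issue.
Isolde's share (155,000) is divided into 2 shares of 77,500: Jarrah and Ronan each take 77,500.
Yolanda's share (155,000) is divided into 2 shares of 77,500: Verity and Kaspar each take 77,500.

Dagny: 417,500; Efua: 155,000; Jarrah: 77,500; Ronan: 77,500; Verity: 77,500; Kaspar: 77,500; Idris: 155,000; Pieter: 155,000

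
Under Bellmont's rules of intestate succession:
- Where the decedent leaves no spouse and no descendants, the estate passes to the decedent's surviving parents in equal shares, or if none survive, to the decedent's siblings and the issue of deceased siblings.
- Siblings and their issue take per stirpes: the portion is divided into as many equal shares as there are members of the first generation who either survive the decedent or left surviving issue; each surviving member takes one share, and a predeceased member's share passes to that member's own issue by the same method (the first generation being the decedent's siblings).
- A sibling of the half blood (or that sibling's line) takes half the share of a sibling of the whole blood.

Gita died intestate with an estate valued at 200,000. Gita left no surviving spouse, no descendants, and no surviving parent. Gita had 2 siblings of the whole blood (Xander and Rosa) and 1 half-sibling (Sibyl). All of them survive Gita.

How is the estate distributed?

Xander: 80,000; Sibyl: 40,000; Rosa: 80,000

The entire 200,000 passes to the siblings and their issue.
Counting each half-blood sibling's line as half a unit, there are 5/2 units in 200,000, so one unit is 80,000. Whole-blood lines (Xander and Rosa) take 80,000 each; half-blood lines (Sibyl) take 40,000 each.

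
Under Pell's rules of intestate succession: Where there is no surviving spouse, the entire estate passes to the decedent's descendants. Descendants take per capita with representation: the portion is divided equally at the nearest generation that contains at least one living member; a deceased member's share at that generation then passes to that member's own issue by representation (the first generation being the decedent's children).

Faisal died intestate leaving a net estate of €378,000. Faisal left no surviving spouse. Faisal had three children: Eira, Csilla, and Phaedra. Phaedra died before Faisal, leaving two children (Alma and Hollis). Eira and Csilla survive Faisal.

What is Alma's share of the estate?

The entire €378,000 passes to the descendants.
That amount (€378,000) is divided into 3 shares of €126,000: Eira and Csilla each take €126,000; Phaedra's €126,000 share passes to Phaedra's issue.
Phaedra's share (€126,000) is divided into 2 shares of €63,000: Alma and Hollis each take €63,000.

Alma receives €63,000.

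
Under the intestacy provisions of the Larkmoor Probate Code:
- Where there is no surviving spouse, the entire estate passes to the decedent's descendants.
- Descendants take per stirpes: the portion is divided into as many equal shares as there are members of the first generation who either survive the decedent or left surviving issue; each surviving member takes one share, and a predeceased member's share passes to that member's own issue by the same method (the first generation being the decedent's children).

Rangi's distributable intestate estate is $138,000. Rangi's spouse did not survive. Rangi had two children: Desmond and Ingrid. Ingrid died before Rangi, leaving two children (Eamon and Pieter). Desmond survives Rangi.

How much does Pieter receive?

The entire $138,000 passes to the descendants.
That amount ($138,000) is divided into 2 shares of $69,000: Desmond takes $69,000; Ingrid's $69,000 share passes to Ingrid's issue.
Ingrid's share ($69,000) is divided into 2 shares of $34,500: Eamon and Pieter each take $34,500.

Pieter receives $34,500.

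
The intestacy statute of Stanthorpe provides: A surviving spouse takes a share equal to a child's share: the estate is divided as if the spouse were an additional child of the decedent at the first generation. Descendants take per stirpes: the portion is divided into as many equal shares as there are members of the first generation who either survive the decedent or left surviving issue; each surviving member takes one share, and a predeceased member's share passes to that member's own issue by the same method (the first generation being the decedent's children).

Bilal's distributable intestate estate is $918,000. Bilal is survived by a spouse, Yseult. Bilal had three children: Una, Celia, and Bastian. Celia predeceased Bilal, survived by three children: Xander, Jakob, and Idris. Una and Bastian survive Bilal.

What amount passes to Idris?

The spouse counts as an additional share at the children's level, so there are 4 primary shares of $229,500. Yseult takes one such share ($229,500).
The children's combined portion ($688,500) is divided into 3 shares of $229,500: Una and Bastian each take $229,500; Celia's $229,500 share passes to Celia's issue.
Celia's share ($229,500) is divided into 3 shares of $76,500: Xander, Jakob, and Idris each take $76,500.

Idris receives $76,500.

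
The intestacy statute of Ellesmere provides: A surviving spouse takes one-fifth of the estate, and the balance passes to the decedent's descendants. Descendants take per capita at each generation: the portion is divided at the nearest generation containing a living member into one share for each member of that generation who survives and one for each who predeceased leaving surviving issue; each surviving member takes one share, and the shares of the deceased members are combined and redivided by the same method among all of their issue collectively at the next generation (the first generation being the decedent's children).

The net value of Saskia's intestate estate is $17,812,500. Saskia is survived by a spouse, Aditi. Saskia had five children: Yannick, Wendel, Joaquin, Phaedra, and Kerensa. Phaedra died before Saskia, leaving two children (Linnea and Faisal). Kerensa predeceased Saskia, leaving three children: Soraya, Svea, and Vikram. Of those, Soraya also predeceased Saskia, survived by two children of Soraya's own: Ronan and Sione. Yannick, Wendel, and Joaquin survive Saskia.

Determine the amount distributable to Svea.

Svea receives $1,140,000.

Aditi takes one-fifth of $17,812,500 = $3,562,500. The remaining $14,250,000 passes to the descendants.
The descendants' portion ($14,250,000) is divided at the children's generation into 5 shares of $2,850,000. Yannick, Wendel, and Joaquin each take $2,850,000. The 2 shares of the deceased (Phaedra and Kerensa) are combined into a pool of $5,700,000.
That pool ($5,700,000) is divided at the grandchildren's generation into 5 shares of $1,140,000. Linnea, Faisal, Svea, and Vikram each take $1,140,000. The remaining share for the deceased Soraya ($1,140,000) is carried to the next generation.
That pool ($1,140,000) is divided at the great-grandchildren's generation equally among Ronan and Sione: $570,000 each.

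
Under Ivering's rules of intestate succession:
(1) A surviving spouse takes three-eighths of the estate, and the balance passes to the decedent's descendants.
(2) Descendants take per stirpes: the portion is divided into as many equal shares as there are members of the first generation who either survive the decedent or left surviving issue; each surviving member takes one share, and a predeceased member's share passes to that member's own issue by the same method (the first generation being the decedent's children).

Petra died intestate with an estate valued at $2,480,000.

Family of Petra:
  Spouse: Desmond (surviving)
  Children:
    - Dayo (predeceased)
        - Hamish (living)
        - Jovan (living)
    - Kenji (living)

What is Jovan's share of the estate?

Desmond takes three-eighths of $2,480,000 = $930,000. The remaining $1,550,000 passes to the descendants.
The descendants' portion ($1,550,000) is divided into 2 shares of $775,000: Kenji takes $775,000; Dayo's $775,000 share passes to Dayo's issue.
Dayo's share ($775,000) is divided into 2 shares of $387,500: Hamish and Jovan each take $387,500.

Jovan receives $387,500.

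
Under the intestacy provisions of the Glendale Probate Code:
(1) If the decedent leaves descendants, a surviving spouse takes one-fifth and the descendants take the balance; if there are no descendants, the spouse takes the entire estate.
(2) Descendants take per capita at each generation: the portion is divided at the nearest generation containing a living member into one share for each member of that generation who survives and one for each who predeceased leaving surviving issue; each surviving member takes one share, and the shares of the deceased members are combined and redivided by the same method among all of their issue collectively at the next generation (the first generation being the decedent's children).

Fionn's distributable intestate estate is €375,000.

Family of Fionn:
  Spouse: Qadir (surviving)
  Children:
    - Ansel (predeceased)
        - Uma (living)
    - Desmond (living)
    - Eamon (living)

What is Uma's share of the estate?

Uma receives €100,000.

Qadir takes one-fifth of €375,000 = €75,000. The remaining €300,000 passes to the descendants.
The descendants' portion (€300,000) is divided at the children's generation into 3 shares of €100,000. Desmond and Eamon each take €100,000. The remaining share for the deceased Ansel (€100,000) is carried to the next generation.
That pool (€100,000) passes entirely to Uma, the sole taker at the grandchildren's generation.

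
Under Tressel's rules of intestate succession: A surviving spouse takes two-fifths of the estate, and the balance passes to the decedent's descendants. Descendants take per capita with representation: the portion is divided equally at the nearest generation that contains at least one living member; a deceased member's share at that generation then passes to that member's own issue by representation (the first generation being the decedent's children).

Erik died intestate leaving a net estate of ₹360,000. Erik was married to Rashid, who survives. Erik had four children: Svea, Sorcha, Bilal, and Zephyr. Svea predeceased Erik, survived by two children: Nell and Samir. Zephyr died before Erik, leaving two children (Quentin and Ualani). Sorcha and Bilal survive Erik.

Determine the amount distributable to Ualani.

Rashid takes two-fifths of ₹360,000 = ₹144,000. The remaining ₹216,000 passes to the descendants.
The descendants' portion (₹216,000) is divided into 4 shares of ₹54,000: Sorcha and Bilal each take ₹54,000; Svea's ₹54,000 share passes to Svea's issue; Zephyr's ₹54,000 share passes to Zephyr's issue.
Svea's share (₹54,000) is divided into 2 shares of ₹27,000: Nell and Samir each take ₹27,000.
Zephyr's share (₹54,000) is divided into 2 shares of ₹27,000: Quentin and Ualani each take ₹27,000.

Ualani receives ₹27,000.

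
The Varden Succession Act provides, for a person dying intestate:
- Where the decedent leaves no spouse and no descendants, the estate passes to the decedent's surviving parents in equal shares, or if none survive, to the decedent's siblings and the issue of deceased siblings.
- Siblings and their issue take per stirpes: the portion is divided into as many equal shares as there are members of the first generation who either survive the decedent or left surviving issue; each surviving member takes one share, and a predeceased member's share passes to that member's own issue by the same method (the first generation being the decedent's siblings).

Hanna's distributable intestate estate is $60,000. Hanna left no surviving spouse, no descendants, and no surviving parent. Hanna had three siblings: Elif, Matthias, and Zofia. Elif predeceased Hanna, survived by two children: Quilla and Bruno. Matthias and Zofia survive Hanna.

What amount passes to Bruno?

Bruno receives $10,000.

The entire $60,000 passes to the siblings and their issue.
That amount ($60,000) is divided into 3 shares of $20,000: Matthias and Zofia each take $20,000; Elif's $20,000 share passes to Elif's issue.
Elif's share ($20,000) is divided into 2 shares of $10,000: Quilla and Bruno each take $10,000.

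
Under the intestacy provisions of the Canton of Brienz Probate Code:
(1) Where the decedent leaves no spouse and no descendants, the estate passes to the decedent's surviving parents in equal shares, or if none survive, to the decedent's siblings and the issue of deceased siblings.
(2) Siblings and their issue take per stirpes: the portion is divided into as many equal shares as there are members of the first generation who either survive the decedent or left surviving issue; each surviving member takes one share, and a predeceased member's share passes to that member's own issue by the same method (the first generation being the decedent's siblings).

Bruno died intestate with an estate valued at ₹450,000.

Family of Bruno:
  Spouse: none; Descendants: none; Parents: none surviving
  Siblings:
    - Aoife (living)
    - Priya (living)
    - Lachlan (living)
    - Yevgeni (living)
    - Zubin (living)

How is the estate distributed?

The entire ₹450,000 passes to the siblings and their issue.
That amount (₹450,000) is divided into 5 shares of ₹90,000: Aoife, Priya, Lachlan, Yevgeni, and Zubin each take ₹90,000.

Aoife: ₹90,000; Priya: ₹90,000; Lachlan: ₹90,000; Yevgeni: ₹90,000; Zubin: ₹90,000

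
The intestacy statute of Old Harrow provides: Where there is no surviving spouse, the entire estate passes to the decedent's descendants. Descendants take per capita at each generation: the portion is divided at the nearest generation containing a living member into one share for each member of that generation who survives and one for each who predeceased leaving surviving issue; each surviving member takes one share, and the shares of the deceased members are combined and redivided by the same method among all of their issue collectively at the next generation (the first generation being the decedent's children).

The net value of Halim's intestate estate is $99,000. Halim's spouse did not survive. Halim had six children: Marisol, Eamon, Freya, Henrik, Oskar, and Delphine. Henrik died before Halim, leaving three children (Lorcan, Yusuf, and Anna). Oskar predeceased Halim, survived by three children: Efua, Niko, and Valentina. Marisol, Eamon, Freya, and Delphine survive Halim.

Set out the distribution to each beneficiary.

Marisol: $16,500; Eamon: $16,500; Freya: $16,500; Lorcan: $5,500; Yusuf: $5,500; Anna: $5,500; Efua: $5,500; Niko: $5,500; Valentina: $5,500; Delphine: $16,500

The entire $99,000 passes to the descendants.
That amount ($99,000) is divided at the children's generation into 6 shares of $16,500. Marisol, Eamon, Freya, and Delphine each take $16,500. The 2 shares of the deceased (Henrik and Oskar) are combined into a pool of $33,000.
That pool ($33,000) is divided at the grandchildren's generation equally among Lorcan, Yusuf, Anna, Efua, Niko, and Valentina: $5,500 each.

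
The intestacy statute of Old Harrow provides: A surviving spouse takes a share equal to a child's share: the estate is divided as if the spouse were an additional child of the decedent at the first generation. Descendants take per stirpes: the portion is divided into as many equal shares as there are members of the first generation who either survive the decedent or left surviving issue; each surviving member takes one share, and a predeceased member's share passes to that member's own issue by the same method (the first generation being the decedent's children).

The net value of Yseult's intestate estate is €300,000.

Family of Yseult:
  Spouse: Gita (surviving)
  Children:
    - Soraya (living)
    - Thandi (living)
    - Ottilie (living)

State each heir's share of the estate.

Gita: €75,000; Soraya: €75,000; Thandi: €75,000; Ottilie: €75,000

The spouse counts as an additional share at the children's level, so there are 4 primary shares of €75,000. Gita takes one such share (€75,000).
The children's combined portion (€225,000) is divided into 3 shares of €75,000: Soraya, Thandi, and Ottilie each take €75,000.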